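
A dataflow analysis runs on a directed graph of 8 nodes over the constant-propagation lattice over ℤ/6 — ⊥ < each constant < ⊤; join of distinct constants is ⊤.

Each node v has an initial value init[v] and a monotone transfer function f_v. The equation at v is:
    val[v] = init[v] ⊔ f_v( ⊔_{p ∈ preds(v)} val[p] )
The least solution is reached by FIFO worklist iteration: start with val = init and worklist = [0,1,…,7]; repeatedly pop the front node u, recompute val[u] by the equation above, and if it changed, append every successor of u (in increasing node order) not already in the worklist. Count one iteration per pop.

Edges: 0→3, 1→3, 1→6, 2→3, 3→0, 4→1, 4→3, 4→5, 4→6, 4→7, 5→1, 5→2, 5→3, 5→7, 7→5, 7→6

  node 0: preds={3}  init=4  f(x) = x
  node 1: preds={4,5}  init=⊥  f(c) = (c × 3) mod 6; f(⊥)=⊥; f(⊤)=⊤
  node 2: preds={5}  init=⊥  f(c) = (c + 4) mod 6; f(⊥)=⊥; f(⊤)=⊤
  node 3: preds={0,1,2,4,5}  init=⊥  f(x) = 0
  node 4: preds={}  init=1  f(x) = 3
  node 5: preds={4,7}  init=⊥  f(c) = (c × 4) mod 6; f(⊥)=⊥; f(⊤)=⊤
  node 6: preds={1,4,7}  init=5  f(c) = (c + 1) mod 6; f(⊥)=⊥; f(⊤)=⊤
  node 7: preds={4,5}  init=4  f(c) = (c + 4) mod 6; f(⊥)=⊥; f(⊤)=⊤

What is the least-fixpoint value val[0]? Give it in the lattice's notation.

⊤

Iteration log — 15 steps:
  step 1. node 0  ⊔preds=⊥  new=4  stable
  step 2. node 1  ⊔preds=1  new=3  old=⊥  +wl: 
  step 3. node 2  ⊔preds=⊥  new=⊥  stable
  step 4. node 3  ⊔preds=⊤  new=0  old=⊥  +wl: 0
  step 5. node 4  ⊔preds=⊥  new=⊤  old=1  +wl: 1,3
  step 6. node 5  ⊔preds=⊤  new=⊤  old=⊥  +wl: 2
  step 7. node 6  ⊔preds=⊤  new=⊤  old=5  +wl: 
  step 8. node 7  ⊔preds=⊤  new=⊤  old=4  +wl: 5,6
  step 9. node 0  ⊔preds=0  new=⊤  old=4  +wl: 
  step 10. node 1  ⊔preds=⊤  new=⊤  old=3  +wl: 
  step 11. node 3  ⊔preds=⊤  new=0  stable
  step 12. node 2  ⊔preds=⊤  new=⊤  old=⊥  +wl: 3
  step 13. node 5  ⊔preds=⊤  new=⊤  stable
  step 14. node 6  ⊔preds=⊤  new=⊤  stable
  step 15. node 3  ⊔preds=⊤  new=0  stable

Least fixpoint reached:
  node 0: ⊤
  node 1: ⊤
  node 2: ⊤
  node 3: 0
  node 4: ⊤
  node 5: ⊤
  node 6: ⊤
  node 7: ⊤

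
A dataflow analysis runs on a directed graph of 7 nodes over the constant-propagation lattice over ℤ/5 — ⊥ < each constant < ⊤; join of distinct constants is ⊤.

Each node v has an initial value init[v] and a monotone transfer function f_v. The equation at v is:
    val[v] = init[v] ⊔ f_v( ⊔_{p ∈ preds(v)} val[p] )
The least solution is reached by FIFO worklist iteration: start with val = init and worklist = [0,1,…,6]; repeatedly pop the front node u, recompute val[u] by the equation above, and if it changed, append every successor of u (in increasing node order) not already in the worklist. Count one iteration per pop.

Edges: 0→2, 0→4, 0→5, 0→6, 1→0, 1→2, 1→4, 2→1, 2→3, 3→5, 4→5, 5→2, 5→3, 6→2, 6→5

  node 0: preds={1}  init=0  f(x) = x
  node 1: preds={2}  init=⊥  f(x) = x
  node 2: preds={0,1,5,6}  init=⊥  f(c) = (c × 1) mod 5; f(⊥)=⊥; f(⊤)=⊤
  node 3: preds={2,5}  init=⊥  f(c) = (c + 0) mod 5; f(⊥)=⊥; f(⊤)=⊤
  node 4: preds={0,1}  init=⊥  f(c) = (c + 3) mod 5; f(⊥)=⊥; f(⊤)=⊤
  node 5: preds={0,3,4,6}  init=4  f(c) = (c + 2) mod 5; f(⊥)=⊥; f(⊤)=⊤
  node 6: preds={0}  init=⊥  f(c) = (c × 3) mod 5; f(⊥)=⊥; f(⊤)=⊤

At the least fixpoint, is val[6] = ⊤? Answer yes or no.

Trace (18 dequeues):
  [1] u=0 | in ⊥ | out 0 | ==
  [2] u=1 | in ⊥ | out ⊥ | ==
  [3] u=2 | in ⊤ | out ⊤ | prev ⊥ | push {1}
  [4] u=3 | in ⊤ | out ⊤ | prev ⊥ | push {}
  [5] u=4 | in 0 | out 3 | prev ⊥ | push {}
  [6] u=5 | in ⊤ | out ⊤ | prev 4 | push {2,3}
  [7] u=6 | in 0 | out 0 | prev ⊥ | push {5}
  [8] u=1 | in ⊤ | out ⊤ | prev ⊥ | push {0,4}
  [9] u=2 | in ⊤ | out ⊤ | ==
  [10] u=3 | in ⊤ | out ⊤ | ==
  [11] u=5 | in ⊤ | out ⊤ | ==
  [12] u=0 | in ⊤ | out ⊤ | prev 0 | push {2,5,6}
  [13] u=4 | in ⊤ | out ⊤ | prev 3 | push {}
  [14] u=2 | in ⊤ | out ⊤ | ==
  [15] u=5 | in ⊤ | out ⊤ | ==
  [16] u=6 | in ⊤ | out ⊤ | prev 0 | push {2,5}
  [17] u=2 | in ⊤ | out ⊤ | ==
  [18] u=5 | in ⊤ | out ⊤ | ==

Converged values:
  [0] ⊤
  [1] ⊤
  [2] ⊤
  [3] ⊤
  [4] ⊤
  [5] ⊤
  [6] ⊤

yes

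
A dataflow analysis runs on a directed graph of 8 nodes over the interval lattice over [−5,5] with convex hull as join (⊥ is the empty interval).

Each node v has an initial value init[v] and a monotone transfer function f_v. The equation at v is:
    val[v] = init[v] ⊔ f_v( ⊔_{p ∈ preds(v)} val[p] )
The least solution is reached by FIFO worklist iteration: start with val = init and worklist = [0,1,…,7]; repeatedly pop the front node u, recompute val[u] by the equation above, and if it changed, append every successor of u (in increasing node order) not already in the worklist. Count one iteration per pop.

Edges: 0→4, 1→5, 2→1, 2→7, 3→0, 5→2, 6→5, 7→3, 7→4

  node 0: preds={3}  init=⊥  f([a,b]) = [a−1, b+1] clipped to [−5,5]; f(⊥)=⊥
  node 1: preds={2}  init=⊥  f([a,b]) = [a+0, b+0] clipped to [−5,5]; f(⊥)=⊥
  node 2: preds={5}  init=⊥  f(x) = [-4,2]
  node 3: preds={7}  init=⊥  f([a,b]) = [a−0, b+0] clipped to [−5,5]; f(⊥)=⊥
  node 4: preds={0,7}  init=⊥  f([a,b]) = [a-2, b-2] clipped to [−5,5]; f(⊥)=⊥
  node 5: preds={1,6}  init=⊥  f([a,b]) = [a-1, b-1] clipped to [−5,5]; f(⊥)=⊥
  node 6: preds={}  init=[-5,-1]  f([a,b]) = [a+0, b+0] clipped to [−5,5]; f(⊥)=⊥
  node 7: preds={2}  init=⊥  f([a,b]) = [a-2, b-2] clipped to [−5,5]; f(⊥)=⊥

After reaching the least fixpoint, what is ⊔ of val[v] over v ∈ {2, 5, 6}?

Trace (16 dequeues):
  [1] u=0 | in ⊥ | out ⊥ | ==
  [2] u=1 | in ⊥ | out ⊥ | ==
  [3] u=2 | in ⊥ | out [-4,2] | prev ⊥ | push {1}
  [4] u=3 | in ⊥ | out ⊥ | ==
  [5] u=4 | in ⊥ | out ⊥ | ==
  [6] u=5 | in [-5,-1] | out [-5,-2] | prev ⊥ | push {2}
  [7] u=6 | in ⊥ | out [-5,-1] | ==
  [8] u=7 | in [-4,2] | out [-5,0] | prev ⊥ | push {3,4}
  [9] u=1 | in [-4,2] | out [-4,2] | prev ⊥ | push {5}
  [10] u=2 | in [-5,-2] | out [-4,2] | ==
  [11] u=3 | in [-5,0] | out [-5,0] | prev ⊥ | push {0}
  [12] u=4 | in [-5,0] | out [-5,-2] | prev ⊥ | push {}
  [13] u=5 | in [-5,2] | out [-5,1] | prev [-5,-2] | push {2}
  [14] u=0 | in [-5,0] | out [-5,1] | prev ⊥ | push {4}
  [15] u=2 | in [-5,1] | out [-4,2] | ==
  [16] u=4 | in [-5,1] | out [-5,-1] | prev [-5,-2] | push {}

Converged values:
  [0] [-5,1]
  [1] [-4,2]
  [2] [-4,2]
  [3] [-5,0]
  [4] [-5,-1]
  [5] [-5,1]
  [6] [-5,-1]
  [7] [-5,0]

[-5,2]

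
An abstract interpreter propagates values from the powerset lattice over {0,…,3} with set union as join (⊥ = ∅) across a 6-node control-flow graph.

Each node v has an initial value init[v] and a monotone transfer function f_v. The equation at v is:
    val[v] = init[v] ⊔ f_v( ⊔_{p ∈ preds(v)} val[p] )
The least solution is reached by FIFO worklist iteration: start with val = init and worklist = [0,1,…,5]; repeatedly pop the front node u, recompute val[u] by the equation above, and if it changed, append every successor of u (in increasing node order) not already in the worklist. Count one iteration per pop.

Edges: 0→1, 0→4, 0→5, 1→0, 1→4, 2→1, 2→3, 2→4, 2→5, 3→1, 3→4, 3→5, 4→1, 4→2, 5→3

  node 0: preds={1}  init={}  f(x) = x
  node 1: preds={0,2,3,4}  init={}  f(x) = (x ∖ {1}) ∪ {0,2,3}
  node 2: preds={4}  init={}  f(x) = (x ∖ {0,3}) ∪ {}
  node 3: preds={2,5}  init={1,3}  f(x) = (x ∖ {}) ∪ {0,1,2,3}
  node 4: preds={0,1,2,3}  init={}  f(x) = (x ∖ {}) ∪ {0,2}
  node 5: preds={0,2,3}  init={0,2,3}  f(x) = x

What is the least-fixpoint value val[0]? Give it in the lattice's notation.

{0,2,3}

Iteration log — 13 steps:
  step 1. node 0  ⊔preds={}  new={}  stable
  step 2. node 1  ⊔preds={1,3}  new={0,2,3}  old={}  +wl: 0
  step 3. node 2  ⊔preds={}  new={}  stable
  step 4. node 3  ⊔preds={0,2,3}  new={0,1,2,3}  old={1,3}  +wl: 1
  step 5. node 4  ⊔preds={0,1,2,3}  new={0,1,2,3}  old={}  +wl: 2
  step 6. node 5  ⊔preds={0,1,2,3}  new={0,1,2,3}  old={0,2,3}  +wl: 3
  step 7. node 0  ⊔preds={0,2,3}  new={0,2,3}  old={}  +wl: 4,5
  step 8. node 1  ⊔preds={0,1,2,3}  new={0,2,3}  stable
  step 9. node 2  ⊔preds={0,1,2,3}  new={1,2}  old={}  +wl: 1
  step 10. node 3  ⊔preds={0,1,2,3}  new={0,1,2,3}  stable
  step 11. node 4  ⊔preds={0,1,2,3}  new={0,1,2,3}  stable
  step 12. node 5  ⊔preds={0,1,2,3}  new={0,1,2,3}  stable
  step 13. node 1  ⊔preds={0,1,2,3}  new={0,2,3}  stable

Least fixpoint reached:
  node 0: {0,2,3}
  node 1: {0,2,3}
  node 2: {1,2}
  node 3: {0,1,2,3}
  node 4: {0,1,2,3}
  node 5: {0,1,2,3}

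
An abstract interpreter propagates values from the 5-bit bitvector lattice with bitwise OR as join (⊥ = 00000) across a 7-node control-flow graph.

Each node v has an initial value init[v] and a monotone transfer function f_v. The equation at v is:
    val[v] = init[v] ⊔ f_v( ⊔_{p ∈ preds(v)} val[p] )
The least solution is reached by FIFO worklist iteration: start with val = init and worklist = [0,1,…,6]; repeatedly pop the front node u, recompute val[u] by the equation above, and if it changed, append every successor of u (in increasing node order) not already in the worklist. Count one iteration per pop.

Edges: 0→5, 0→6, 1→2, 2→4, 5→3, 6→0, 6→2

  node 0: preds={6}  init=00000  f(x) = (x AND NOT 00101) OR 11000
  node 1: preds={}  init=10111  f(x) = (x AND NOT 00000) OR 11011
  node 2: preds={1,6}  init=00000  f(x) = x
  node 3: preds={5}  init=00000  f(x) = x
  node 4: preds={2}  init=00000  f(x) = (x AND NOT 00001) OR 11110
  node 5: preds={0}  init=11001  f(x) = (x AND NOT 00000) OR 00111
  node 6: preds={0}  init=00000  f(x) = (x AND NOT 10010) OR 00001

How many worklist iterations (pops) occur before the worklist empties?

10

Worklist (10 pops):
  #1 pop 0: in=00000 → 11000 (was 00000); enqueue []
  #2 pop 1: in=00000 → 11111 (was 10111); enqueue []
  #3 pop 2: in=11111 → 11111 (was 00000); enqueue []
  #4 pop 3: in=11001 → 11001 (was 00000); enqueue []
  #5 pop 4: in=11111 → 11110 (was 00000); enqueue []
  #6 pop 5: in=11000 → 11111 (was 11001); enqueue [3]
  #7 pop 6: in=11000 → 01001 (was 00000); enqueue [0,2]
  #8 pop 3: in=11111 → 11111 (was 11001); enqueue []
  #9 pop 0: in=01001 → 11000 (no change)
  #10 pop 2: in=11111 → 11111 (no change)

Fixpoint:
  val[0] = 11000
  val[1] = 11111
  val[2] = 11111
  val[3] = 11111
  val[4] = 11110
  val[5] = 11111
  val[6] = 01001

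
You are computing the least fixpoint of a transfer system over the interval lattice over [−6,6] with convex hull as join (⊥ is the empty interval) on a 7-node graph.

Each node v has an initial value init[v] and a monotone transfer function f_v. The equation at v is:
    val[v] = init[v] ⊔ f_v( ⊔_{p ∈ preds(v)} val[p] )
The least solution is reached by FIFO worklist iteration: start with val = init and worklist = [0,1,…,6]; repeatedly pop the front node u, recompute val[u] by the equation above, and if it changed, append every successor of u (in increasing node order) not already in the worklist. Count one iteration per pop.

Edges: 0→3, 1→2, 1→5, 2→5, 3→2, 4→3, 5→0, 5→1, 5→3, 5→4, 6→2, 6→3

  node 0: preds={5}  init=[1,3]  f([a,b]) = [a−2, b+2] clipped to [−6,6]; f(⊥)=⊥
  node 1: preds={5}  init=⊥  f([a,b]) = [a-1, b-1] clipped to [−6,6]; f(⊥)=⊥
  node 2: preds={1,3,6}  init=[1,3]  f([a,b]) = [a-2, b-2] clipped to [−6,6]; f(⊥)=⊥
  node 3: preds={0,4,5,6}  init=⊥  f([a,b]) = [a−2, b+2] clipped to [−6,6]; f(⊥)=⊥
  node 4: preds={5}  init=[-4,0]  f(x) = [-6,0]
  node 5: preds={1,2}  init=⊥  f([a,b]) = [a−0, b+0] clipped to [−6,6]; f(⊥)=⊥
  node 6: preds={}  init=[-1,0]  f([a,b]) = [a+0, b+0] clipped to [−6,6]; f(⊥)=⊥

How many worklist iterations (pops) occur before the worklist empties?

Worklist (27 pops):
  #1 pop 0: in=⊥ → [1,3] (no change)
  #2 pop 1: in=⊥ → ⊥ (no change)
  #3 pop 2: in=[-1,0] → [-3,3] (was [1,3]); enqueue []
  #4 pop 3: in=[-4,3] → [-6,5] (was ⊥); enqueue [2]
  #5 pop 4: in=⊥ → [-6,0] (was [-4,0]); enqueue [3]
  #6 pop 5: in=[-3,3] → [-3,3] (was ⊥); enqueue [0,1,4]
  #7 pop 6: in=⊥ → [-1,0] (no change)
  #8 pop 2: in=[-6,5] → [-6,3] (was [-3,3]); enqueue [5]
  #9 pop 3: in=[-6,3] → [-6,5] (no change)
  #10 pop 0: in=[-3,3] → [-5,5] (was [1,3]); enqueue [3]
  #11 pop 1: in=[-3,3] → [-4,2] (was ⊥); enqueue [2]
  #12 pop 4: in=[-3,3] → [-6,0] (no change)
  #13 pop 5: in=[-6,3] → [-6,3] (was [-3,3]); enqueue [0,1,4]
  #14 pop 3: in=[-6,5] → [-6,6] (was [-6,5]); enqueue []
  #15 pop 2: in=[-6,6] → [-6,4] (was [-6,3]); enqueue [5]
  #16 pop 0: in=[-6,3] → [-6,5] (was [-5,5]); enqueue [3]
  #17 pop 1: in=[-6,3] → [-6,2] (was [-4,2]); enqueue [2]
  #18 pop 4: in=[-6,3] → [-6,0] (no change)
  #19 pop 5: in=[-6,4] → [-6,4] (was [-6,3]); enqueue [0,1,4]
  #20 pop 3: in=[-6,5] → [-6,6] (no change)
  #21 pop 2: in=[-6,6] → [-6,4] (no change)
  #22 pop 0: in=[-6,4] → [-6,6] (was [-6,5]); enqueue [3]
  #23 pop 1: in=[-6,4] → [-6,3] (was [-6,2]); enqueue [2,5]
  #24 pop 4: in=[-6,4] → [-6,0] (no change)
  #25 pop 3: in=[-6,6] → [-6,6] (no change)
  #26 pop 2: in=[-6,6] → [-6,4] (no change)
  #27 pop 5: in=[-6,4] → [-6,4] (no change)

Fixpoint:
  val[0] = [-6,6]
  val[1] = [-6,3]
  val[2] = [-6,4]
  val[3] = [-6,6]
  val[4] = [-6,0]
  val[5] = [-6,4]
  val[6] = [-1,0]

27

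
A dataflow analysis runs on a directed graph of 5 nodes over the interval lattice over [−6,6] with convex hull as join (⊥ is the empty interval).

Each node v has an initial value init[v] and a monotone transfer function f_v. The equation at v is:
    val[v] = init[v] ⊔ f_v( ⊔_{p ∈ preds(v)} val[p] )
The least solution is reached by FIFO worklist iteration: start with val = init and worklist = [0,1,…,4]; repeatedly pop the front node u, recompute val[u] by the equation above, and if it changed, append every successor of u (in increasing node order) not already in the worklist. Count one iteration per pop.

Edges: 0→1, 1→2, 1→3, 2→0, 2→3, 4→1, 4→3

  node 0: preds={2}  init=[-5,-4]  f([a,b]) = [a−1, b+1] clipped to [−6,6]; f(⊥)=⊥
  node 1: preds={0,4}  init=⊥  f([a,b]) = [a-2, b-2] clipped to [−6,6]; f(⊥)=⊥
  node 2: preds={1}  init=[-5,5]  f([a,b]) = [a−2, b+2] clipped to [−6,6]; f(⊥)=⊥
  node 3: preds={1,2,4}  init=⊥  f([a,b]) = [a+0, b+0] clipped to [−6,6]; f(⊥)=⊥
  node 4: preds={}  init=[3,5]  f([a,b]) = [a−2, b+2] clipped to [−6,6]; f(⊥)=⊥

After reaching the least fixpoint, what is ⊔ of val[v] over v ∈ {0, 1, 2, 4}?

[-6,6]

Iteration log — 6 steps:
  step 1. node 0  ⊔preds=[-5,5]  new=[-6,6]  old=[-5,-4]  +wl: 
  step 2. node 1  ⊔preds=[-6,6]  new=[-6,4]  old=⊥  +wl: 
  step 3. node 2  ⊔preds=[-6,4]  new=[-6,6]  old=[-5,5]  +wl: 0
  step 4. node 3  ⊔preds=[-6,6]  new=[-6,6]  old=⊥  +wl: 
  step 5. node 4  ⊔preds=⊥  new=[3,5]  stable
  step 6. node 0  ⊔preds=[-6,6]  new=[-6,6]  stable

Least fixpoint reached:
  node 0: [-6,6]
  node 1: [-6,4]
  node 2: [-6,6]
  node 3: [-6,6]
  node 4: [3,5]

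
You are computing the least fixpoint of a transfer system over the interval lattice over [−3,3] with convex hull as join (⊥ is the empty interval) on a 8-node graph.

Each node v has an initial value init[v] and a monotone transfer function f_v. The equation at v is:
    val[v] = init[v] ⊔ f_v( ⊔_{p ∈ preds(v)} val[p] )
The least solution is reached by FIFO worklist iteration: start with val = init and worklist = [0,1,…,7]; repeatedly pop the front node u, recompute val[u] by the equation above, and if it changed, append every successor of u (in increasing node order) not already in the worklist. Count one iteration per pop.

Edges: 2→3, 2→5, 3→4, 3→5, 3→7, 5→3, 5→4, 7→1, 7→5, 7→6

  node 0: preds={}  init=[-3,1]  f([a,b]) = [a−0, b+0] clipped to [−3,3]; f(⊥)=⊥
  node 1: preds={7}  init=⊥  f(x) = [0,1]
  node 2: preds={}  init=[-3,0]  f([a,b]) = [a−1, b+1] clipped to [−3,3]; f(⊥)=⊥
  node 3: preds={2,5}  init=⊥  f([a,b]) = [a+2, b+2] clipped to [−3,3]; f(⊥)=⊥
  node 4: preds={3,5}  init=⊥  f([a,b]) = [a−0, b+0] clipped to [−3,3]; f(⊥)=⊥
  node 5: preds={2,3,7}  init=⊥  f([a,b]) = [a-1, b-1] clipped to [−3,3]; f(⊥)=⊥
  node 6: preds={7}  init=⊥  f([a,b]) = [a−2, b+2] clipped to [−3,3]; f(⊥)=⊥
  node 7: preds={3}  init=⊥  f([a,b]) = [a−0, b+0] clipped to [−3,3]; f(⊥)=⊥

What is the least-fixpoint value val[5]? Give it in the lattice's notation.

[-3,2]

Worklist (19 pops):
  #1 pop 0: in=⊥ → [-3,1] (no change)
  #2 pop 1: in=⊥ → [0,1] (was ⊥); enqueue []
  #3 pop 2: in=⊥ → [-3,0] (no change)
  #4 pop 3: in=[-3,0] → [-1,2] (was ⊥); enqueue []
  #5 pop 4: in=[-1,2] → [-1,2] (was ⊥); enqueue []
  #6 pop 5: in=[-3,2] → [-3,1] (was ⊥); enqueue [3,4]
  #7 pop 6: in=⊥ → ⊥ (no change)
  #8 pop 7: in=[-1,2] → [-1,2] (was ⊥); enqueue [1,5,6]
  #9 pop 3: in=[-3,1] → [-1,3] (was [-1,2]); enqueue [7]
  #10 pop 4: in=[-3,3] → [-3,3] (was [-1,2]); enqueue []
  #11 pop 1: in=[-1,2] → [0,1] (no change)
  #12 pop 5: in=[-3,3] → [-3,2] (was [-3,1]); enqueue [3,4]
  #13 pop 6: in=[-1,2] → [-3,3] (was ⊥); enqueue []
  #14 pop 7: in=[-1,3] → [-1,3] (was [-1,2]); enqueue [1,5,6]
  #15 pop 3: in=[-3,2] → [-1,3] (no change)
  #16 pop 4: in=[-3,3] → [-3,3] (no change)
  #17 pop 1: in=[-1,3] → [0,1] (no change)
  #18 pop 5: in=[-3,3] → [-3,2] (no change)
  #19 pop 6: in=[-1,3] → [-3,3] (no change)

Fixpoint:
  val[0] = [-3,1]
  val[1] = [0,1]
  val[2] = [-3,0]
  val[3] = [-1,3]
  val[4] = [-3,3]
  val[5] = [-3,2]
  val[6] = [-3,3]
  val[7] = [-1,3]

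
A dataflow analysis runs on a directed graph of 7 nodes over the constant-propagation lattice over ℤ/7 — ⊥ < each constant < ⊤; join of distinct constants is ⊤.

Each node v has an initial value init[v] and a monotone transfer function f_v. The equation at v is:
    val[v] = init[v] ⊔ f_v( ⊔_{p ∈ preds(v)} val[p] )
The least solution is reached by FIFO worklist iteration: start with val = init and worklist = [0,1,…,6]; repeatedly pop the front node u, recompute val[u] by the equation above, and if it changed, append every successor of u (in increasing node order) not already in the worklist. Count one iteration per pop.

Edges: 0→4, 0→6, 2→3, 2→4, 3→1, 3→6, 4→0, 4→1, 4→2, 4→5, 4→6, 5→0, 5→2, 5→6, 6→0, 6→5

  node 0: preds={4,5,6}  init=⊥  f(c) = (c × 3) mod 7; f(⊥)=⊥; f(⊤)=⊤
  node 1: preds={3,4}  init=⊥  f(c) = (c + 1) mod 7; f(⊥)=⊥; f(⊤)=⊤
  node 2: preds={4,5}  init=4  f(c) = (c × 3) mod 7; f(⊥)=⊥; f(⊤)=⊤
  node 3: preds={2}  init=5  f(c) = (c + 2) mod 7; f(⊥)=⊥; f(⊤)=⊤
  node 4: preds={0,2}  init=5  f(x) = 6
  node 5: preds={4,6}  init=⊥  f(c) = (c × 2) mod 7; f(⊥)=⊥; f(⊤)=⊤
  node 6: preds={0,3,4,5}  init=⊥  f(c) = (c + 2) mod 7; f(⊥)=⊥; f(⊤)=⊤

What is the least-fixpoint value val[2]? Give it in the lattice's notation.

⊤

Trace (13 dequeues):
  [1] u=0 | in 5 | out 1 | prev ⊥ | push {}
  [2] u=1 | in 5 | out 6 | prev ⊥ | push {}
  [3] u=2 | in 5 | out ⊤ | prev 4 | push {}
  [4] u=3 | in ⊤ | out ⊤ | prev 5 | push {1}
  [5] u=4 | in ⊤ | out ⊤ | prev 5 | push {0,2}
  [6] u=5 | in ⊤ | out ⊤ | prev ⊥ | push {}
  [7] u=6 | in ⊤ | out ⊤ | prev ⊥ | push {5}
  [8] u=1 | in ⊤ | out ⊤ | prev 6 | push {}
  [9] u=0 | in ⊤ | out ⊤ | prev 1 | push {4,6}
  [10] u=2 | in ⊤ | out ⊤ | ==
  [11] u=5 | in ⊤ | out ⊤ | ==
  [12] u=4 | in ⊤ | out ⊤ | ==
  [13] u=6 | in ⊤ | out ⊤ | ==

Converged values:
  [0] ⊤
  [1] ⊤
  [2] ⊤
  [3] ⊤
  [4] ⊤
  [5] ⊤
  [6] ⊤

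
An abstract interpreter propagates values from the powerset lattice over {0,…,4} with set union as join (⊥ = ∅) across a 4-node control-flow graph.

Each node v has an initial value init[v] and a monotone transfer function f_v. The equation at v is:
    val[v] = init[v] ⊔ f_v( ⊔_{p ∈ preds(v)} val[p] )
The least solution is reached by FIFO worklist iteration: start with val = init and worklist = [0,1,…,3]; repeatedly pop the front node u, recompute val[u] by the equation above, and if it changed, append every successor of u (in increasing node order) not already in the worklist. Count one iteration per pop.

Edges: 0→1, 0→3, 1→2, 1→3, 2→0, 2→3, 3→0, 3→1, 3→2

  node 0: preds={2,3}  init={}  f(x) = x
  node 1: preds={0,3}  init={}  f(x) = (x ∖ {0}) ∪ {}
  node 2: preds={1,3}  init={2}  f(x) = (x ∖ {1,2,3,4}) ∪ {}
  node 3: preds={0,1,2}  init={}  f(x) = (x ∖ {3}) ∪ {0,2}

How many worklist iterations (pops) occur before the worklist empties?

9

Iteration log — 9 steps:
  step 1. node 0  ⊔preds={2}  new={2}  old={}  +wl: 
  step 2. node 1  ⊔preds={2}  new={2}  old={}  +wl: 
  step 3. node 2  ⊔preds={2}  new={2}  stable
  step 4. node 3  ⊔preds={2}  new={0,2}  old={}  +wl: 0,1,2
  step 5. node 0  ⊔preds={0,2}  new={0,2}  old={2}  +wl: 3
  step 6. node 1  ⊔preds={0,2}  new={2}  stable
  step 7. node 2  ⊔preds={0,2}  new={0,2}  old={2}  +wl: 0
  step 8. node 3  ⊔preds={0,2}  new={0,2}  stable
  step 9. node 0  ⊔preds={0,2}  new={0,2}  stable

Least fixpoint reached:
  node 0: {0,2}
  node 1: {2}
  node 2: {0,2}
  node 3: {0,2}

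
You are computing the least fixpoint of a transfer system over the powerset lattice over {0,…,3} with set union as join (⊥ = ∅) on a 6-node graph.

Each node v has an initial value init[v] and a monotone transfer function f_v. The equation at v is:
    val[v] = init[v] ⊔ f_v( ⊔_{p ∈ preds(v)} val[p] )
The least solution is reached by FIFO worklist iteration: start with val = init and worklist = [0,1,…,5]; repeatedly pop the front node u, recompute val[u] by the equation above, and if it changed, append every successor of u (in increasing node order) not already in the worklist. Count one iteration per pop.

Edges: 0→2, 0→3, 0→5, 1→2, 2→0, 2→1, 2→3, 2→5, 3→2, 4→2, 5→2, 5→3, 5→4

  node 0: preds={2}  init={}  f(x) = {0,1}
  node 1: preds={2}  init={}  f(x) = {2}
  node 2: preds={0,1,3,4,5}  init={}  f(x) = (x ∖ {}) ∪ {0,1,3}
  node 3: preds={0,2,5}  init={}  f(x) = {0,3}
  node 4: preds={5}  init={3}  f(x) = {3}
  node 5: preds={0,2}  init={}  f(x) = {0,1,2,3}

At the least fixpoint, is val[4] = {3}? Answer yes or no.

Iteration log — 11 steps:
  step 1. node 0  ⊔preds={}  new={0,1}  old={}  +wl: 
  step 2. node 1  ⊔preds={}  new={2}  old={}  +wl: 
  step 3. node 2  ⊔preds={0,1,2,3}  new={0,1,2,3}  old={}  +wl: 0,1
  step 4. node 3  ⊔preds={0,1,2,3}  new={0,3}  old={}  +wl: 2
  step 5. node 4  ⊔preds={}  new={3}  stable
  step 6. node 5  ⊔preds={0,1,2,3}  new={0,1,2,3}  old={}  +wl: 3,4
  step 7. node 0  ⊔preds={0,1,2,3}  new={0,1}  stable
  step 8. node 1  ⊔preds={0,1,2,3}  new={2}  stable
  step 9. node 2  ⊔preds={0,1,2,3}  new={0,1,2,3}  stable
  step 10. node 3  ⊔preds={0,1,2,3}  new={0,3}  stable
  step 11. node 4  ⊔preds={0,1,2,3}  new={3}  stable

Least fixpoint reached:
  node 0: {0,1}
  node 1: {2}
  node 2: {0,1,2,3}
  node 3: {0,3}
  node 4: {3}
  node 5: {0,1,2,3}

yes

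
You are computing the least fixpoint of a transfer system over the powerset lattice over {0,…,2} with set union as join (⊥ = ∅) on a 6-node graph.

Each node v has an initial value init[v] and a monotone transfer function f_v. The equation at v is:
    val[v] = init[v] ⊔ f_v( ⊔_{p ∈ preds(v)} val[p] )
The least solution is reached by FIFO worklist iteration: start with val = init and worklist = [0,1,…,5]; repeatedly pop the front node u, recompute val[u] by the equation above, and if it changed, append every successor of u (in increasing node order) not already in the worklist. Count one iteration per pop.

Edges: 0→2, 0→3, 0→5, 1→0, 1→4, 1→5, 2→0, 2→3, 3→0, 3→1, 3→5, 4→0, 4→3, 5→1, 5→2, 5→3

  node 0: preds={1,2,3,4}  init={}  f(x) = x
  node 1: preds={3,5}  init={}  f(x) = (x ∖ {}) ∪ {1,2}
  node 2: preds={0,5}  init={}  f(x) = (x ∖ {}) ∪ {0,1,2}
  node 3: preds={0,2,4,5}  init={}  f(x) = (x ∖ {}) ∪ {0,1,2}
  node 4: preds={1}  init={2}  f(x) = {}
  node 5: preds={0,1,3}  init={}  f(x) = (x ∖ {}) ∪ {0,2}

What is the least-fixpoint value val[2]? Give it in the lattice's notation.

Iteration log — 13 steps:
  step 1. node 0  ⊔preds={2}  new={2}  old={}  +wl: 
  step 2. node 1  ⊔preds={}  new={1,2}  old={}  +wl: 0
  step 3. node 2  ⊔preds={2}  new={0,1,2}  old={}  +wl: 
  step 4. node 3  ⊔preds={0,1,2}  new={0,1,2}  old={}  +wl: 1
  step 5. node 4  ⊔preds={1,2}  new={2}  stable
  step 6. node 5  ⊔preds={0,1,2}  new={0,1,2}  old={}  +wl: 2,3
  step 7. node 0  ⊔preds={0,1,2}  new={0,1,2}  old={2}  +wl: 5
  step 8. node 1  ⊔preds={0,1,2}  new={0,1,2}  old={1,2}  +wl: 0,4
  step 9. node 2  ⊔preds={0,1,2}  new={0,1,2}  stable
  step 10. node 3  ⊔preds={0,1,2}  new={0,1,2}  stable
  step 11. node 5  ⊔preds={0,1,2}  new={0,1,2}  stable
  step 12. node 0  ⊔preds={0,1,2}  new={0,1,2}  stable
  step 13. node 4  ⊔preds={0,1,2}  new={2}  stable

Least fixpoint reached:
  node 0: {0,1,2}
  node 1: {0,1,2}
  node 2: {0,1,2}
  node 3: {0,1,2}
  node 4: {2}
  node 5: {0,1,2}

{0,1,2}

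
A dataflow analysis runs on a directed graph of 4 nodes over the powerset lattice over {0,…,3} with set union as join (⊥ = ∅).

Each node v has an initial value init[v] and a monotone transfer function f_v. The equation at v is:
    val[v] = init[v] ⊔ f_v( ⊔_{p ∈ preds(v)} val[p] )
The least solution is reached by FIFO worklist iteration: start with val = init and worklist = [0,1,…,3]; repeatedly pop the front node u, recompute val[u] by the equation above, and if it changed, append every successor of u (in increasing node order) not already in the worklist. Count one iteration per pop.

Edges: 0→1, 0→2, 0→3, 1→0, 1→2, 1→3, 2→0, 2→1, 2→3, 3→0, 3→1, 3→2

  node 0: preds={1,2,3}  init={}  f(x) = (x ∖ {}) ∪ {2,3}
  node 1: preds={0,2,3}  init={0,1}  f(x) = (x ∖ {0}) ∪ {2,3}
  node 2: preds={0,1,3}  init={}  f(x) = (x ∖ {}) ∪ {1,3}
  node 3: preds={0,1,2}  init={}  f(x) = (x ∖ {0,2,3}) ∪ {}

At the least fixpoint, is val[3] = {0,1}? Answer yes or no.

no

Iteration log — 7 steps:
  step 1. node 0  ⊔preds={0,1}  new={0,1,2,3}  old={}  +wl: 
  step 2. node 1  ⊔preds={0,1,2,3}  new={0,1,2,3}  old={0,1}  +wl: 0
  step 3. node 2  ⊔preds={0,1,2,3}  new={0,1,2,3}  old={}  +wl: 1
  step 4. node 3  ⊔preds={0,1,2,3}  new={1}  old={}  +wl: 2
  step 5. node 0  ⊔preds={0,1,2,3}  new={0,1,2,3}  stable
  step 6. node 1  ⊔preds={0,1,2,3}  new={0,1,2,3}  stable
  step 7. node 2  ⊔preds={0,1,2,3}  new={0,1,2,3}  stable

Least fixpoint reached:
  node 0: {0,1,2,3}
  node 1: {0,1,2,3}
  node 2: {0,1,2,3}
  node 3: {1}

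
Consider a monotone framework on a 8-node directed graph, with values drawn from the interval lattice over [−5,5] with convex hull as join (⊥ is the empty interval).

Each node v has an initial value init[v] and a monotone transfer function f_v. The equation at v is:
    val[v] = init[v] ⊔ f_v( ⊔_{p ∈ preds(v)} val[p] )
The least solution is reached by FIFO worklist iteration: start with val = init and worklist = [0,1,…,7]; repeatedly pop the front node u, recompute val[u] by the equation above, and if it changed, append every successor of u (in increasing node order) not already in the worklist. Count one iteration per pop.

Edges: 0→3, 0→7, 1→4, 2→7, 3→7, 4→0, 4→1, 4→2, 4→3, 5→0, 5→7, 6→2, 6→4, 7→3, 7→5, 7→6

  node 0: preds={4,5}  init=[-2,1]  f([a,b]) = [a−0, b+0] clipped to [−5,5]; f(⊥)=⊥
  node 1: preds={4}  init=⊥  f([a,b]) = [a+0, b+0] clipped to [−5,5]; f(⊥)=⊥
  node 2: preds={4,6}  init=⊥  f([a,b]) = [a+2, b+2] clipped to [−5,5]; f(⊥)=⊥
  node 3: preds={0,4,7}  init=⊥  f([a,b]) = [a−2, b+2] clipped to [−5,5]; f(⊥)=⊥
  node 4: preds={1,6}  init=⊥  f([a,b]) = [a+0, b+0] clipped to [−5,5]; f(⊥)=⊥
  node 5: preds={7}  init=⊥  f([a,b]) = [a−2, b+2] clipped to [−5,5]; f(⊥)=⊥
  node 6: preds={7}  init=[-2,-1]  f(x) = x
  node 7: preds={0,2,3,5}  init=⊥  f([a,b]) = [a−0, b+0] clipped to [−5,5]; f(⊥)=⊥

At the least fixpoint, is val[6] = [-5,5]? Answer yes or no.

Trace (30 dequeues):
  [1] u=0 | in ⊥ | out [-2,1] | ==
  [2] u=1 | in ⊥ | out ⊥ | ==
  [3] u=2 | in [-2,-1] | out [0,1] | prev ⊥ | push {}
  [4] u=3 | in [-2,1] | out [-4,3] | prev ⊥ | push {}
  [5] u=4 | in [-2,-1] | out [-2,-1] | prev ⊥ | push {0,1,2,3}
  [6] u=5 | in ⊥ | out ⊥ | ==
  [7] u=6 | in ⊥ | out [-2,-1] | ==
  [8] u=7 | in [-4,3] | out [-4,3] | prev ⊥ | push {5,6}
  [9] u=0 | in [-2,-1] | out [-2,1] | ==
  [10] u=1 | in [-2,-1] | out [-2,-1] | prev ⊥ | push {4}
  [11] u=2 | in [-2,-1] | out [0,1] | ==
  [12] u=3 | in [-4,3] | out [-5,5] | prev [-4,3] | push {7}
  [13] u=5 | in [-4,3] | out [-5,5] | prev ⊥ | push {0}
  [14] u=6 | in [-4,3] | out [-4,3] | prev [-2,-1] | push {2}
  [15] u=4 | in [-4,3] | out [-4,3] | prev [-2,-1] | push {1,3}
  [16] u=7 | in [-5,5] | out [-5,5] | prev [-4,3] | push {5,6}
  [17] u=0 | in [-5,5] | out [-5,5] | prev [-2,1] | push {7}
  [18] u=2 | in [-4,3] | out [-2,5] | prev [0,1] | push {}
  [19] u=1 | in [-4,3] | out [-4,3] | prev [-2,-1] | push {4}
  [20] u=3 | in [-5,5] | out [-5,5] | ==
  [21] u=5 | in [-5,5] | out [-5,5] | ==
  [22] u=6 | in [-5,5] | out [-5,5] | prev [-4,3] | push {2}
  [23] u=7 | in [-5,5] | out [-5,5] | ==
  [24] u=4 | in [-5,5] | out [-5,5] | prev [-4,3] | push {0,1,3}
  [25] u=2 | in [-5,5] | out [-3,5] | prev [-2,5] | push {7}
  [26] u=0 | in [-5,5] | out [-5,5] | ==
  [27] u=1 | in [-5,5] | out [-5,5] | prev [-4,3] | push {4}
  [28] u=3 | in [-5,5] | out [-5,5] | ==
  [29] u=7 | in [-5,5] | out [-5,5] | ==
  [30] u=4 | in [-5,5] | out [-5,5] | ==

Converged values:
  [0] [-5,5]
  [1] [-5,5]
  [2] [-3,5]
  [3] [-5,5]
  [4] [-5,5]
  [5] [-5,5]
  [6] [-5,5]
  [7] [-5,5]

yes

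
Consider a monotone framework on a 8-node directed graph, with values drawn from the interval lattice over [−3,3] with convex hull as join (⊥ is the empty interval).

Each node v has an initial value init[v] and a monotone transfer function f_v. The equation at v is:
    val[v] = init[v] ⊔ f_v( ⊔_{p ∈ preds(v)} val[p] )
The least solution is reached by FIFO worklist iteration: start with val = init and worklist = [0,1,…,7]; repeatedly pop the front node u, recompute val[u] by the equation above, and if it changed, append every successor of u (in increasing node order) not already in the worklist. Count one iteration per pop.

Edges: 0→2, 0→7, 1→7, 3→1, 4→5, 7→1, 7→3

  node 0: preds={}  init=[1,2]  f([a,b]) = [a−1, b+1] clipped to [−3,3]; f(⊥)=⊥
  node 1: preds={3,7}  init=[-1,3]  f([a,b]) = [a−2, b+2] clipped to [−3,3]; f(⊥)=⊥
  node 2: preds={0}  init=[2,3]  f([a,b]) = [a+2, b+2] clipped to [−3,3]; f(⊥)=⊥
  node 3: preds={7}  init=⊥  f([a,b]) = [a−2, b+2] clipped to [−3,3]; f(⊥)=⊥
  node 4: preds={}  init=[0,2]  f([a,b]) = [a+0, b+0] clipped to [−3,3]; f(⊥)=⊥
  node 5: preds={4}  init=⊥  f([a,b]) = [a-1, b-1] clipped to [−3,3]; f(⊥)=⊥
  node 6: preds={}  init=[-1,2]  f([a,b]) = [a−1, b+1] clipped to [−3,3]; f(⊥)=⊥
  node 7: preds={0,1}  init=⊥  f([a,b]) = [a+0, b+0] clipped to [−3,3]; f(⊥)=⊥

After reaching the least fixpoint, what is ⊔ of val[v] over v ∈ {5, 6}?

Iteration log — 13 steps:
  step 1. node 0  ⊔preds=⊥  new=[1,2]  stable
  step 2. node 1  ⊔preds=⊥  new=[-1,3]  stable
  step 3. node 2  ⊔preds=[1,2]  new=[2,3]  stable
  step 4. node 3  ⊔preds=⊥  new=⊥  stable
  step 5. node 4  ⊔preds=⊥  new=[0,2]  stable
  step 6. node 5  ⊔preds=[0,2]  new=[-1,1]  old=⊥  +wl: 
  step 7. node 6  ⊔preds=⊥  new=[-1,2]  stable
  step 8. node 7  ⊔preds=[-1,3]  new=[-1,3]  old=⊥  +wl: 1,3
  step 9. node 1  ⊔preds=[-1,3]  new=[-3,3]  old=[-1,3]  +wl: 7
  step 10. node 3  ⊔preds=[-1,3]  new=[-3,3]  old=⊥  +wl: 1
  step 11. node 7  ⊔preds=[-3,3]  new=[-3,3]  old=[-1,3]  +wl: 3
  step 12. node 1  ⊔preds=[-3,3]  new=[-3,3]  stable
  step 13. node 3  ⊔preds=[-3,3]  new=[-3,3]  stable

Least fixpoint reached:
  node 0: [1,2]
  node 1: [-3,3]
  node 2: [2,3]
  node 3: [-3,3]
  node 4: [0,2]
  node 5: [-1,1]
  node 6: [-1,2]
  node 7: [-3,3]

[-1,2]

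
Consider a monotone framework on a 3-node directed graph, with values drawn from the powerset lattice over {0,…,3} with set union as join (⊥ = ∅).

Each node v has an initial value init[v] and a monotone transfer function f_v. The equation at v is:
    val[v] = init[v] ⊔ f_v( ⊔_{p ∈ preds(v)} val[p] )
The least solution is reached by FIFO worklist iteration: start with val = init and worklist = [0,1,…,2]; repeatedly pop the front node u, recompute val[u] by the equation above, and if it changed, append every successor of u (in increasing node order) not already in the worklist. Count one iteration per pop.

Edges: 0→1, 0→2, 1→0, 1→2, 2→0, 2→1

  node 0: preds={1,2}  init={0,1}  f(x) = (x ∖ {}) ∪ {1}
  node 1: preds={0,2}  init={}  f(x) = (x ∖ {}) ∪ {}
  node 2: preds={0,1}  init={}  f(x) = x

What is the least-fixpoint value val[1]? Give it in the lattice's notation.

{0,1}

Iteration log — 5 steps:
  step 1. node 0  ⊔preds={}  new={0,1}  stable
  step 2. node 1  ⊔preds={0,1}  new={0,1}  old={}  +wl: 0
  step 3. node 2  ⊔preds={0,1}  new={0,1}  old={}  +wl: 1
  step 4. node 0  ⊔preds={0,1}  new={0,1}  stable
  step 5. node 1  ⊔preds={0,1}  new={0,1}  stable

Least fixpoint reached:
  node 0: {0,1}
  node 1: {0,1}
  node 2: {0,1}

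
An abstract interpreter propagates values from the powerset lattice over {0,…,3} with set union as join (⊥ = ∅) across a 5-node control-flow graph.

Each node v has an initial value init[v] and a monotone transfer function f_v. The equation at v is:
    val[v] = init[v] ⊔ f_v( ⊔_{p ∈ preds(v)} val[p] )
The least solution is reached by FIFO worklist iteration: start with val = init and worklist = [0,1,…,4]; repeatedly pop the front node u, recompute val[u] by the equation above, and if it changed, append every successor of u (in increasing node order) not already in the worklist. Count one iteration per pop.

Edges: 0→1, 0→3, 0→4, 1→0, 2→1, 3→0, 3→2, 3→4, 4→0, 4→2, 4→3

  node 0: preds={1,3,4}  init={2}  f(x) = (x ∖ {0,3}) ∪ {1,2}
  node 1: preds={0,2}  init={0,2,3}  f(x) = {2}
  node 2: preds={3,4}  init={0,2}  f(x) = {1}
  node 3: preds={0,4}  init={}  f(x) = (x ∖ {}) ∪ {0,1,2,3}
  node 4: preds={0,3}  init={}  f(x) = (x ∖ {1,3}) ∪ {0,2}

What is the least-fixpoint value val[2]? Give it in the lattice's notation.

{0,1,2}

Trace (9 dequeues):
  [1] u=0 | in {0,2,3} | out {1,2} | prev {2} | push {}
  [2] u=1 | in {0,1,2} | out {0,2,3} | ==
  [3] u=2 | in {} | out {0,1,2} | prev {0,2} | push {1}
  [4] u=3 | in {1,2} | out {0,1,2,3} | prev {} | push {0,2}
  [5] u=4 | in {0,1,2,3} | out {0,2} | prev {} | push {3}
  [6] u=1 | in {0,1,2} | out {0,2,3} | ==
  [7] u=0 | in {0,1,2,3} | out {1,2} | ==
  [8] u=2 | in {0,1,2,3} | out {0,1,2} | ==
  [9] u=3 | in {0,1,2} | out {0,1,2,3} | ==

Converged values:
  [0] {1,2}
  [1] {0,2,3}
  [2] {0,1,2}
  [3] {0,1,2,3}
  [4] {0,2}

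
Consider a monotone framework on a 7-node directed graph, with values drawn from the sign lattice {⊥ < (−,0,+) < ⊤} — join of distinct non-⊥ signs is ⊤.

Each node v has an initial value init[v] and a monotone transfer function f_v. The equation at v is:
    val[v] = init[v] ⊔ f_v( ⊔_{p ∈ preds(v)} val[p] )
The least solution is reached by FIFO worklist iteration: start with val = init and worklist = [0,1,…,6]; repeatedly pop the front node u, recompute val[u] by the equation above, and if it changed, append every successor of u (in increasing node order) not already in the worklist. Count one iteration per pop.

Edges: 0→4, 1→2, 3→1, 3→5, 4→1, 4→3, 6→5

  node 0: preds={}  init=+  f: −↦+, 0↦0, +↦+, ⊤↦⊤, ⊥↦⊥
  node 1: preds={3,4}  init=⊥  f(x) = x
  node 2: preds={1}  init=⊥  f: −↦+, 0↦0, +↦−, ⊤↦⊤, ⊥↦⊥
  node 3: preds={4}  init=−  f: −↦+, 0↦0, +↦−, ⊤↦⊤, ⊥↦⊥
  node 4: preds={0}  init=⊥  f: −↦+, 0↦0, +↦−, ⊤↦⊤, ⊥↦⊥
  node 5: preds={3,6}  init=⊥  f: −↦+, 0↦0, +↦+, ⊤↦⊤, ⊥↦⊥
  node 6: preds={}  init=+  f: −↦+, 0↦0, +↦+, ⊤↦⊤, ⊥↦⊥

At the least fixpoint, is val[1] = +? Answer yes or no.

no

Worklist (12 pops):
  #1 pop 0: in=⊥ → + (no change)
  #2 pop 1: in=− → − (was ⊥); enqueue []
  #3 pop 2: in=− → + (was ⊥); enqueue []
  #4 pop 3: in=⊥ → − (no change)
  #5 pop 4: in=+ → − (was ⊥); enqueue [1,3]
  #6 pop 5: in=⊤ → ⊤ (was ⊥); enqueue []
  #7 pop 6: in=⊥ → + (no change)
  #8 pop 1: in=− → − (no change)
  #9 pop 3: in=− → ⊤ (was −); enqueue [1,5]
  #10 pop 1: in=⊤ → ⊤ (was −); enqueue [2]
  #11 pop 5: in=⊤ → ⊤ (no change)
  #12 pop 2: in=⊤ → ⊤ (was +); enqueue []

Fixpoint:
  val[0] = +
  val[1] = ⊤
  val[2] = ⊤
  val[3] = ⊤
  val[4] = −
  val[5] = ⊤
  val[6] = +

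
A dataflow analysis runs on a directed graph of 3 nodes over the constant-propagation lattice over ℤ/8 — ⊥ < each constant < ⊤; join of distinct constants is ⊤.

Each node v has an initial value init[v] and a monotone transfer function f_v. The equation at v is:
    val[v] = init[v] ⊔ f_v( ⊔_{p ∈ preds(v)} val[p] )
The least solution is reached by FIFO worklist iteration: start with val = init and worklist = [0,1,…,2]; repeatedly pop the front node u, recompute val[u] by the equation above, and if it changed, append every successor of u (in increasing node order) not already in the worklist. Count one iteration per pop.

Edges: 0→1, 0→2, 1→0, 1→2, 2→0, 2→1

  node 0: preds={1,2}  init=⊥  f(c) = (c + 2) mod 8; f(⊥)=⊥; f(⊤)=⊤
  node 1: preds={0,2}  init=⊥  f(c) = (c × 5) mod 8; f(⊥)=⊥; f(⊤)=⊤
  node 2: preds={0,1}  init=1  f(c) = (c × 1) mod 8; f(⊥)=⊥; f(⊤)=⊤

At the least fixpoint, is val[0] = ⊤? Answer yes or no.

yes

Iteration log — 6 steps:
  step 1. node 0  ⊔preds=1  new=3  old=⊥  +wl: 
  step 2. node 1  ⊔preds=⊤  new=⊤  old=⊥  +wl: 0
  step 3. node 2  ⊔preds=⊤  new=⊤  old=1  +wl: 1
  step 4. node 0  ⊔preds=⊤  new=⊤  old=3  +wl: 2
  step 5. node 1  ⊔preds=⊤  new=⊤  stable
  step 6. node 2  ⊔preds=⊤  new=⊤  stable

Least fixpoint reached:
  node 0: ⊤
  node 1: ⊤
  node 2: ⊤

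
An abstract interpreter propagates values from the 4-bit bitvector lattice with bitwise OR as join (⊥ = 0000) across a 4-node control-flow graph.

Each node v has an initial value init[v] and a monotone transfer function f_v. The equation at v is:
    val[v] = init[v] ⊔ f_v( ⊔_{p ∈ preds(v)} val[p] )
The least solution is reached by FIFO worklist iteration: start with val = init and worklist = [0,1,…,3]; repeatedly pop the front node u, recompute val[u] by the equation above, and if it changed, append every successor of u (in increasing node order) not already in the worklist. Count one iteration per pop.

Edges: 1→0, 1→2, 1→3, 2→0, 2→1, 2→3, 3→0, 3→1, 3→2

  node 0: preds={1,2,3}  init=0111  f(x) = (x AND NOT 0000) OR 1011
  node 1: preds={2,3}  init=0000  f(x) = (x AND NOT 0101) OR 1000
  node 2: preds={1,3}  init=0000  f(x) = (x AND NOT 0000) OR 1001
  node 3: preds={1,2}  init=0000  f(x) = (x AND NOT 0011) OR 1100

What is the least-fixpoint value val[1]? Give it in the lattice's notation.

Iteration log — 10 steps:
  step 1. node 0  ⊔preds=0000  new=1111  old=0111  +wl: 
  step 2. node 1  ⊔preds=0000  new=1000  old=0000  +wl: 0
  step 3. node 2  ⊔preds=1000  new=1001  old=0000  +wl: 1
  step 4. node 3  ⊔preds=1001  new=1100  old=0000  +wl: 2
  step 5. node 0  ⊔preds=1101  new=1111  stable
  step 6. node 1  ⊔preds=1101  new=1000  stable
  step 7. node 2  ⊔preds=1100  new=1101  old=1001  +wl: 0,1,3
  step 8. node 0  ⊔preds=1101  new=1111  stable
  step 9. node 1  ⊔preds=1101  new=1000  stable
  step 10. node 3  ⊔preds=1101  new=1100  stable

Least fixpoint reached:
  node 0: 1111
  node 1: 1000
  node 2: 1101
  node 3: 1100

1000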